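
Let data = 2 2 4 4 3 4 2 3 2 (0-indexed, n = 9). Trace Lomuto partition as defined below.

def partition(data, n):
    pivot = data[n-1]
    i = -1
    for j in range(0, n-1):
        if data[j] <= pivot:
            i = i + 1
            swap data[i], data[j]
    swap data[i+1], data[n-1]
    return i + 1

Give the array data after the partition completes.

pivot = data[8] = 2; i = -1
j=0: data[0]=2 ≤ 2 → i=0, swap data[0],data[0] (no change) → 2 2 4 4 3 4 2 3 2
j=1: data[1]=2 ≤ 2 → i=1, swap data[1],data[1] (no change) → 2 2 4 4 3 4 2 3 2
j=2: data[2]=4 > 2 → no swap
j=3: data[3]=4 > 2 → no swap
j=4: data[4]=3 > 2 → no swap
j=5: data[5]=4 > 2 → no swap
j=6: data[6]=2 ≤ 2 → i=2, swap data[2],data[6] → 2 2 2 4 3 4 4 3 2
j=7: data[7]=3 > 2 → no swap
final swap data[3],data[8] → 2 2 2 2 3 4 4 3 4; return 3

2 2 2 2 3 4 4 3 4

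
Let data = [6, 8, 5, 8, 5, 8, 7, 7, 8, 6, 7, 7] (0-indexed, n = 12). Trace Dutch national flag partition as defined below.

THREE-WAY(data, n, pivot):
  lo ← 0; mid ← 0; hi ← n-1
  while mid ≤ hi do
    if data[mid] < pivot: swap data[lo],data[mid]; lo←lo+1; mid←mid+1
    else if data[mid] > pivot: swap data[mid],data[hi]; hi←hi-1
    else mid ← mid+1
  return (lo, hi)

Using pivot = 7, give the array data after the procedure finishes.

pivot = 7; lo=0, mid=0, hi=11
data[mid]=6<7: swap data[0],data[0]; lo=1,mid=1 → [6, 8, 5, 8, 5, 8, 7, 7, 8, 6, 7, 7]
data[mid]=8>7: swap data[1],data[11]; hi=10 → [6, 7, 5, 8, 5, 8, 7, 7, 8, 6, 7, 8]
data[mid]=7=7: mid=2
data[mid]=5<7: swap data[1],data[2]; lo=2,mid=3 → [6, 5, 7, 8, 5, 8, 7, 7, 8, 6, 7, 8]
data[mid]=8>7: swap data[3],data[10]; hi=9 → [6, 5, 7, 7, 5, 8, 7, 7, 8, 6, 8, 8]
data[mid]=7=7: mid=4
data[mid]=5<7: swap data[2],data[4]; lo=3,mid=5 → [6, 5, 5, 7, 7, 8, 7, 7, 8, 6, 8, 8]
data[mid]=8>7: swap data[5],data[9]; hi=8 → [6, 5, 5, 7, 7, 6, 7, 7, 8, 8, 8, 8]
data[mid]=6<7: swap data[3],data[5]; lo=4,mid=6 → [6, 5, 5, 6, 7, 7, 7, 7, 8, 8, 8, 8]
data[mid]=7=7: mid=7
data[mid]=7=7: mid=8
data[mid]=8>7: swap data[8],data[8]; hi=7 → [6, 5, 5, 6, 7, 7, 7, 7, 8, 8, 8, 8]
end: lo=4, hi=7; data = [6, 5, 5, 6, 7, 7, 7, 7, 8, 8, 8, 8]

[6, 5, 5, 6, 7, 7, 7, 7, 8, 8, 8, 8]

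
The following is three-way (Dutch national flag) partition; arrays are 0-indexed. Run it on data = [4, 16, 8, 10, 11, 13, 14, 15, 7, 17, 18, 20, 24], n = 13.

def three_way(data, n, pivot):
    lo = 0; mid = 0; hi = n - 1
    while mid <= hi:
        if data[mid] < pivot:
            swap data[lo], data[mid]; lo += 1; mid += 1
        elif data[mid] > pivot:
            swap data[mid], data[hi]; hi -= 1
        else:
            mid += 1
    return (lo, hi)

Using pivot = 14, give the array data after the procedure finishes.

[4, 7, 8, 10, 11, 13, 14, 15, 17, 18, 20, 24, 16]

pivot = 14; lo=0, mid=0, hi=12
data[mid]=4<14: swap data[0],data[0]; lo=1,mid=1 → [4, 16, 8, 10, 11, 13, 14, 15, 7, 17, 18, 20, 24]
data[mid]=16>14: swap data[1],data[12]; hi=11 → [4, 24, 8, 10, 11, 13, 14, 15, 7, 17, 18, 20, 16]
data[mid]=24>14: swap data[1],data[11]; hi=10 → [4, 20, 8, 10, 11, 13, 14, 15, 7, 17, 18, 24, 16]
data[mid]=20>14: swap data[1],data[10]; hi=9 → [4, 18, 8, 10, 11, 13, 14, 15, 7, 17, 20, 24, 16]
data[mid]=18>14: swap data[1],data[9]; hi=8 → [4, 17, 8, 10, 11, 13, 14, 15, 7, 18, 20, 24, 16]
data[mid]=17>14: swap data[1],data[8]; hi=7 → [4, 7, 8, 10, 11, 13, 14, 15, 17, 18, 20, 24, 16]
data[mid]=7<14: swap data[1],data[1]; lo=2,mid=2 → [4, 7, 8, 10, 11, 13, 14, 15, 17, 18, 20, 24, 16]
data[mid]=8<14: swap data[2],data[2]; lo=3,mid=3 → [4, 7, 8, 10, 11, 13, 14, 15, 17, 18, 20, 24, 16]
data[mid]=10<14: swap data[3],data[3]; lo=4,mid=4 → [4, 7, 8, 10, 11, 13, 14, 15, 17, 18, 20, 24, 16]
data[mid]=11<14: swap data[4],data[4]; lo=5,mid=5 → [4, 7, 8, 10, 11, 13, 14, 15, 17, 18, 20, 24, 16]
data[mid]=13<14: swap data[5],data[5]; lo=6,mid=6 → [4, 7, 8, 10, 11, 13, 14, 15, 17, 18, 20, 24, 16]
data[mid]=14=14: mid=7
data[mid]=15>14: swap data[7],data[7]; hi=6 → [4, 7, 8, 10, 11, 13, 14, 15, 17, 18, 20, 24, 16]
end: lo=6, hi=6; data = [4, 7, 8, 10, 11, 13, 14, 15, 17, 18, 20, 24, 16]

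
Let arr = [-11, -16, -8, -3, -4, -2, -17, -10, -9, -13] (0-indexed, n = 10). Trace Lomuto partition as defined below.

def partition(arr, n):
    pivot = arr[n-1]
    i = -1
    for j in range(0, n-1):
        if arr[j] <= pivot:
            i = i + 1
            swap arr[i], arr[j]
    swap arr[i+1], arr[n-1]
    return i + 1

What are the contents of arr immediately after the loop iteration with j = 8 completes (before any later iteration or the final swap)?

pivot=-13, i=-1
j=0: -11>-13, skip
j=1: -16≤-13, i=0, swap(0,1) ⇒ [-16, -11, -8, -3, -4, -2, -17, -10, -9, -13]
j=2: -8>-13, skip
j=3: -3>-13, skip
j=4: -4>-13, skip
j=5: -2>-13, skip
j=6: -17≤-13, i=1, swap(1,6) ⇒ [-16, -17, -8, -3, -4, -2, -11, -10, -9, -13]
j=7: -10>-13, skip
j=8: -9>-13, skip
(after j=8) arr = [-16, -17, -8, -3, -4, -2, -11, -10, -9, -13]

[-16, -17, -8, -3, -4, -2, -11, -10, -9, -13]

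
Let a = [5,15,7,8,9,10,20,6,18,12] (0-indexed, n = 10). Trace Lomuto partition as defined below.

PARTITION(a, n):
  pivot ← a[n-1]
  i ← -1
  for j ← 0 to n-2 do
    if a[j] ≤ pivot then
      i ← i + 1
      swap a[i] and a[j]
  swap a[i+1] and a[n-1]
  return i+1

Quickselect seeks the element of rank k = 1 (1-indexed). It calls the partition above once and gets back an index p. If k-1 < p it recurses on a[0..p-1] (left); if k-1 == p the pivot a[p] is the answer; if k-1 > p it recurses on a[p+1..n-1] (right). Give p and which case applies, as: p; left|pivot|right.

6; left

pivot=12, i=-1
j=0: 5≤12, i=0, swap(0,0) ⇒ [5,15,7,8,9,10,20,6,18,12]
j=1: 15>12, skip
j=2: 7≤12, i=1, swap(1,2) ⇒ [5,7,15,8,9,10,20,6,18,12]
j=3: 8≤12, i=2, swap(2,3) ⇒ [5,7,8,15,9,10,20,6,18,12]
j=4: 9≤12, i=3, swap(3,4) ⇒ [5,7,8,9,15,10,20,6,18,12]
j=5: 10≤12, i=4, swap(4,5) ⇒ [5,7,8,9,10,15,20,6,18,12]
j=6: 20>12, skip
j=7: 6≤12, i=5, swap(5,7) ⇒ [5,7,8,9,10,6,20,15,18,12]
j=8: 18>12, skip
swap(6,9) ⇒ [5,7,8,9,10,6,12,15,18,20]; return 6
p = 6; k-1 = 0 < 6 ⇒ left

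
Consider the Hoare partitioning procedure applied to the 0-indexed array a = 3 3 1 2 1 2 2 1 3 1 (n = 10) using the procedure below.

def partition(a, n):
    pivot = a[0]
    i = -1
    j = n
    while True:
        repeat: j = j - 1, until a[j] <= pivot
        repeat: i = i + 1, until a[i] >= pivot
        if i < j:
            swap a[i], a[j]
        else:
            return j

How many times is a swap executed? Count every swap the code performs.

2

pivot=3
j stops at 9 (1), i stops at 0 (3); swap ⇒ 1 3 1 2 1 2 2 1 3 3
j stops at 8 (3), i stops at 1 (3); swap ⇒ 1 3 1 2 1 2 2 1 3 3
j stops at 7, i stops at 8; i≥j ⇒ return 7. a=1 3 1 2 1 2 2 1 3 3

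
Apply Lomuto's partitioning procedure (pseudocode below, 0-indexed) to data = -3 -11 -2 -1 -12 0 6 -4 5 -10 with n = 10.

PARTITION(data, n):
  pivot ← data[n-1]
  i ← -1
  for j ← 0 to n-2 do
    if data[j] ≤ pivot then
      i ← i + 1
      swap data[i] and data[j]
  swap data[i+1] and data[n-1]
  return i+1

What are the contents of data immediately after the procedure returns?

-11 -12 -10 -1 -3 0 6 -4 5 -2

pivot=-10, i=-1
j=0: -3>-10, skip
j=1: -11≤-10, i=0, swap(0,1) ⇒ -11 -3 -2 -1 -12 0 6 -4 5 -10
j=2: -2>-10, skip
j=3: -1>-10, skip
j=4: -12≤-10, i=1, swap(1,4) ⇒ -11 -12 -2 -1 -3 0 6 -4 5 -10
j=5: 0>-10, skip
j=6: 6>-10, skip
j=7: -4>-10, skip
j=8: 5>-10, skip
swap(2,9) ⇒ -11 -12 -10 -1 -3 0 6 -4 5 -2; return 2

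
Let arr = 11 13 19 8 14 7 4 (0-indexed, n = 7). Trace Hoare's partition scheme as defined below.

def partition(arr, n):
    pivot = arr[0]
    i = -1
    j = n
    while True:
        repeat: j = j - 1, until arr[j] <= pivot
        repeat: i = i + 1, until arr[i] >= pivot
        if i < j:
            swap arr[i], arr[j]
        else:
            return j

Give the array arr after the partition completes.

4 7 8 19 14 13 11

pivot = arr[0] = 11; i = -1, j = 7
j→6 (arr[6]=4≤11), i→0 (arr[0]=11≥11); i<j, swap → 4 13 19 8 14 7 11
j→5 (arr[5]=7≤11), i→1 (arr[1]=13≥11); i<j, swap → 4 7 19 8 14 13 11
j→3 (arr[3]=8≤11), i→2 (arr[2]=19≥11); i<j, swap → 4 7 8 19 14 13 11
j→2, i→3; i≥j, return j=2. arr = 4 7 8 19 14 13 11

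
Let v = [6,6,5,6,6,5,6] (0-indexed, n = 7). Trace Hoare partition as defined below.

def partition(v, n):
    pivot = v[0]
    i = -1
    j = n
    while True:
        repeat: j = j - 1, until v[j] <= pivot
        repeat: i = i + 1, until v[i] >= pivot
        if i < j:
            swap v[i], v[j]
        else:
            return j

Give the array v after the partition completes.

pivot=6
j stops at 6 (6), i stops at 0 (6); swap ⇒ [6,6,5,6,6,5,6]
j stops at 5 (5), i stops at 1 (6); swap ⇒ [6,5,5,6,6,6,6]
j stops at 4 (6), i stops at 3 (6); swap ⇒ [6,5,5,6,6,6,6]
j stops at 3, i stops at 4; i≥j ⇒ return 3. v=[6,5,5,6,6,6,6]

[6,5,5,6,6,6,6]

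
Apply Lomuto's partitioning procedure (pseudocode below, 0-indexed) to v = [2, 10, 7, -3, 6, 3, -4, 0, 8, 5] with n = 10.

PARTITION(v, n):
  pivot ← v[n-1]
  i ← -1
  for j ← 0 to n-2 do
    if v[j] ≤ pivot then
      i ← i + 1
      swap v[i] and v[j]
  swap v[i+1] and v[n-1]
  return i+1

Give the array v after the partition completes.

[2, -3, 3, -4, 0, 5, 10, 6, 8, 7]

pivot = v[9] = 5; i = -1
j=0: v[0]=2 ≤ 5 → i=0, swap v[0],v[0] (no change) → [2, 10, 7, -3, 6, 3, -4, 0, 8, 5]
j=1: v[1]=10 > 5 → no swap
j=2: v[2]=7 > 5 → no swap
j=3: v[3]=-3 ≤ 5 → i=1, swap v[1],v[3] → [2, -3, 7, 10, 6, 3, -4, 0, 8, 5]
j=4: v[4]=6 > 5 → no swap
j=5: v[5]=3 ≤ 5 → i=2, swap v[2],v[5] → [2, -3, 3, 10, 6, 7, -4, 0, 8, 5]
j=6: v[6]=-4 ≤ 5 → i=3, swap v[3],v[6] → [2, -3, 3, -4, 6, 7, 10, 0, 8, 5]
j=7: v[7]=0 ≤ 5 → i=4, swap v[4],v[7] → [2, -3, 3, -4, 0, 7, 10, 6, 8, 5]
j=8: v[8]=8 > 5 → no swap
final swap v[5],v[9] → [2, -3, 3, -4, 0, 5, 10, 6, 8, 7]; return 5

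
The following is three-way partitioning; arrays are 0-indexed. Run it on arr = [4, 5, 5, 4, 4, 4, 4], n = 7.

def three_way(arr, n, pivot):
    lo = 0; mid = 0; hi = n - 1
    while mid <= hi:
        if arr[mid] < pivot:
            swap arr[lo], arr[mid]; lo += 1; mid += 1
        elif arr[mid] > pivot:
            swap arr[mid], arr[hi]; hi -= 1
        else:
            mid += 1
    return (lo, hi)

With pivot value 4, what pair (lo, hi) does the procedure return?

lo=0 mid=0 hi=6
4=4: mid=1
5>4: swap(1,6), hi=5 ⇒ [4, 4, 5, 4, 4, 4, 5]
4=4: mid=2
5>4: swap(2,5), hi=4 ⇒ [4, 4, 4, 4, 4, 5, 5]
4=4: mid=3
4=4: mid=4
4=4: mid=5
done. lo=0 hi=4; arr=[4, 4, 4, 4, 4, 5, 5]

(0, 4)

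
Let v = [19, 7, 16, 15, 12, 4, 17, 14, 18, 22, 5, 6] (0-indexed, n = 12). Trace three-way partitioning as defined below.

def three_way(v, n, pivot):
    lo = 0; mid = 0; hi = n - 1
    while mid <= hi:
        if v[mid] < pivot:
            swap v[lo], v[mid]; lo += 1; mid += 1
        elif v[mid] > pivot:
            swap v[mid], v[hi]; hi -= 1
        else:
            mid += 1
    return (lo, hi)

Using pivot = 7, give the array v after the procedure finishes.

[6, 5, 4, 7, 12, 17, 14, 18, 22, 15, 16, 19]

lo=0 mid=0 hi=11
19>7: swap(0,11), hi=10 ⇒ [6, 7, 16, 15, 12, 4, 17, 14, 18, 22, 5, 19]
6<7: swap(0,0), lo=1 mid=1 ⇒ [6, 7, 16, 15, 12, 4, 17, 14, 18, 22, 5, 19]
7=7: mid=2
16>7: swap(2,10), hi=9 ⇒ [6, 7, 5, 15, 12, 4, 17, 14, 18, 22, 16, 19]
5<7: swap(1,2), lo=2 mid=3 ⇒ [6, 5, 7, 15, 12, 4, 17, 14, 18, 22, 16, 19]
15>7: swap(3,9), hi=8 ⇒ [6, 5, 7, 22, 12, 4, 17, 14, 18, 15, 16, 19]
22>7: swap(3,8), hi=7 ⇒ [6, 5, 7, 18, 12, 4, 17, 14, 22, 15, 16, 19]
18>7: swap(3,7), hi=6 ⇒ [6, 5, 7, 14, 12, 4, 17, 18, 22, 15, 16, 19]
14>7: swap(3,6), hi=5 ⇒ [6, 5, 7, 17, 12, 4, 14, 18, 22, 15, 16, 19]
17>7: swap(3,5), hi=4 ⇒ [6, 5, 7, 4, 12, 17, 14, 18, 22, 15, 16, 19]
4<7: swap(2,3), lo=3 mid=4 ⇒ [6, 5, 4, 7, 12, 17, 14, 18, 22, 15, 16, 19]
12>7: swap(4,4), hi=3 ⇒ [6, 5, 4, 7, 12, 17, 14, 18, 22, 15, 16, 19]
done. lo=3 hi=3; v=[6, 5, 4, 7, 12, 17, 14, 18, 22, 15, 16, 19]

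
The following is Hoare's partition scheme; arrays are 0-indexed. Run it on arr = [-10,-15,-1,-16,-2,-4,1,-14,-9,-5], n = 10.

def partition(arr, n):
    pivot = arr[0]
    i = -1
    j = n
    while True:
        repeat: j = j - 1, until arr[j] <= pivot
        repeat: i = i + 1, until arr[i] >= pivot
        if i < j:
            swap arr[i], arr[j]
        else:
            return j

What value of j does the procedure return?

2

pivot=-10
j stops at 7 (-14), i stops at 0 (-10); swap ⇒ [-14,-15,-1,-16,-2,-4,1,-10,-9,-5]
j stops at 3 (-16), i stops at 2 (-1); swap ⇒ [-14,-15,-16,-1,-2,-4,1,-10,-9,-5]
j stops at 2, i stops at 3; i≥j ⇒ return 2. arr=[-14,-15,-16,-1,-2,-4,1,-10,-9,-5]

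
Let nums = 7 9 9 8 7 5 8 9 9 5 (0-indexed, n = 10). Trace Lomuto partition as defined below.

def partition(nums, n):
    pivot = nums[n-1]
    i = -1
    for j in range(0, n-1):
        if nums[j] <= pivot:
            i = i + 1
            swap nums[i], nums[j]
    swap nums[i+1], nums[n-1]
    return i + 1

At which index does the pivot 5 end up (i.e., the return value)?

pivot = nums[9] = 5; i = -1
j=0: nums[0]=7 > 5 → no swap
j=1: nums[1]=9 > 5 → no swap
j=2: nums[2]=9 > 5 → no swap
j=3: nums[3]=8 > 5 → no swap
j=4: nums[4]=7 > 5 → no swap
j=5: nums[5]=5 ≤ 5 → i=0, swap nums[0],nums[5] → 5 9 9 8 7 7 8 9 9 5
j=6: nums[6]=8 > 5 → no swap
j=7: nums[7]=9 > 5 → no swap
j=8: nums[8]=9 > 5 → no swap
final swap nums[1],nums[9] → 5 5 9 8 7 7 8 9 9 9; return 1

1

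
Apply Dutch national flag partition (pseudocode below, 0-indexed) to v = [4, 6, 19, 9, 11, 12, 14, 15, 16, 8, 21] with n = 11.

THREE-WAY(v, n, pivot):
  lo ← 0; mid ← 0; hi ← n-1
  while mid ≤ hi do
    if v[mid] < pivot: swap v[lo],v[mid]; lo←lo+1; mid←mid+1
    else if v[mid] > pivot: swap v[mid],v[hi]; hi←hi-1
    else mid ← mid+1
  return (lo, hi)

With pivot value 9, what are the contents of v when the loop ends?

lo=0 mid=0 hi=10
4<9: swap(0,0), lo=1 mid=1 ⇒ [4, 6, 19, 9, 11, 12, 14, 15, 16, 8, 21]
6<9: swap(1,1), lo=2 mid=2 ⇒ [4, 6, 19, 9, 11, 12, 14, 15, 16, 8, 21]
19>9: swap(2,10), hi=9 ⇒ [4, 6, 21, 9, 11, 12, 14, 15, 16, 8, 19]
21>9: swap(2,9), hi=8 ⇒ [4, 6, 8, 9, 11, 12, 14, 15, 16, 21, 19]
8<9: swap(2,2), lo=3 mid=3 ⇒ [4, 6, 8, 9, 11, 12, 14, 15, 16, 21, 19]
9=9: mid=4
11>9: swap(4,8), hi=7 ⇒ [4, 6, 8, 9, 16, 12, 14, 15, 11, 21, 19]
16>9: swap(4,7), hi=6 ⇒ [4, 6, 8, 9, 15, 12, 14, 16, 11, 21, 19]
15>9: swap(4,6), hi=5 ⇒ [4, 6, 8, 9, 14, 12, 15, 16, 11, 21, 19]
14>9: swap(4,5), hi=4 ⇒ [4, 6, 8, 9, 12, 14, 15, 16, 11, 21, 19]
12>9: swap(4,4), hi=3 ⇒ [4, 6, 8, 9, 12, 14, 15, 16, 11, 21, 19]
done. lo=3 hi=3; v=[4, 6, 8, 9, 12, 14, 15, 16, 11, 21, 19]

[4, 6, 8, 9, 12, 14, 15, 16, 11, 21, 19]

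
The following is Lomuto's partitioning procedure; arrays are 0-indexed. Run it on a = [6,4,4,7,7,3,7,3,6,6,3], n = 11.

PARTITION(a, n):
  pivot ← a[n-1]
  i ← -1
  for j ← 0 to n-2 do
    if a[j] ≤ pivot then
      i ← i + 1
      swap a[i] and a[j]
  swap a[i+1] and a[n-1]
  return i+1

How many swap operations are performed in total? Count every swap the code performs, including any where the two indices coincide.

pivot = a[10] = 3; i = -1
j=0: a[0]=6 > 3 → no swap
j=1: a[1]=4 > 3 → no swap
j=2: a[2]=4 > 3 → no swap
j=3: a[3]=7 > 3 → no swap
j=4: a[4]=7 > 3 → no swap
j=5: a[5]=3 ≤ 3 → i=0, swap a[0],a[5] → [3,4,4,7,7,6,7,3,6,6,3]
j=6: a[6]=7 > 3 → no swap
j=7: a[7]=3 ≤ 3 → i=1, swap a[1],a[7] → [3,3,4,7,7,6,7,4,6,6,3]
j=8: a[8]=6 > 3 → no swap
j=9: a[9]=6 > 3 → no swap
final swap a[2],a[10] → [3,3,3,7,7,6,7,4,6,6,4]; return 2

3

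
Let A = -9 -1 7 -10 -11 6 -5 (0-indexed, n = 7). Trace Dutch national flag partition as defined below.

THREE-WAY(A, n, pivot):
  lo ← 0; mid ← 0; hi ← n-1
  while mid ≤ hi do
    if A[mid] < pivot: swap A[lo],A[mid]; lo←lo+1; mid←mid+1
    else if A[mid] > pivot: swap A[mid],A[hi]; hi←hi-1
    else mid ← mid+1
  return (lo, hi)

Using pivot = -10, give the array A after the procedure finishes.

-11 -10 7 -1 6 -5 -9

pivot = -10; lo=0, mid=0, hi=6
A[mid]=-9>-10: swap A[0],A[6]; hi=5 → -5 -1 7 -10 -11 6 -9
A[mid]=-5>-10: swap A[0],A[5]; hi=4 → 6 -1 7 -10 -11 -5 -9
A[mid]=6>-10: swap A[0],A[4]; hi=3 → -11 -1 7 -10 6 -5 -9
A[mid]=-11<-10: swap A[0],A[0]; lo=1,mid=1 → -11 -1 7 -10 6 -5 -9
A[mid]=-1>-10: swap A[1],A[3]; hi=2 → -11 -10 7 -1 6 -5 -9
A[mid]=-10=-10: mid=2
A[mid]=7>-10: swap A[2],A[2]; hi=1 → -11 -10 7 -1 6 -5 -9
end: lo=1, hi=1; A = -11 -10 7 -1 6 -5 -9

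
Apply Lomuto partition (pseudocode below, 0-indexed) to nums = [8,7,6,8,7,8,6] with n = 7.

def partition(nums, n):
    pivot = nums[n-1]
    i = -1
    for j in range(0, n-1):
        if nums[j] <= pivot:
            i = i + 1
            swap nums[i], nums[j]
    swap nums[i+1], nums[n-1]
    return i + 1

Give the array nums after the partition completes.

[6,6,8,8,7,8,7]

pivot = nums[6] = 6; i = -1
j=0: nums[0]=8 > 6 → no swap
j=1: nums[1]=7 > 6 → no swap
j=2: nums[2]=6 ≤ 6 → i=0, swap nums[0],nums[2] → [6,7,8,8,7,8,6]
j=3: nums[3]=8 > 6 → no swap
j=4: nums[4]=7 > 6 → no swap
j=5: nums[5]=8 > 6 → no swap
final swap nums[1],nums[6] → [6,6,8,8,7,8,7]; return 1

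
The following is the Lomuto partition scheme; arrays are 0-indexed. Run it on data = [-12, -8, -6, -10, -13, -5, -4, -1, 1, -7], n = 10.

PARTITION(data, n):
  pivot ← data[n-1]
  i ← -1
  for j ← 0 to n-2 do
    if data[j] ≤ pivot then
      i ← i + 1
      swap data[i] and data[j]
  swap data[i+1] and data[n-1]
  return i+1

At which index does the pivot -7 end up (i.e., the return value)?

4

pivot = data[9] = -7; i = -1
j=0: data[0]=-12 ≤ -7 → i=0, swap data[0],data[0] (no change) → [-12, -8, -6, -10, -13, -5, -4, -1, 1, -7]
j=1: data[1]=-8 ≤ -7 → i=1, swap data[1],data[1] (no change) → [-12, -8, -6, -10, -13, -5, -4, -1, 1, -7]
j=2: data[2]=-6 > -7 → no swap
j=3: data[3]=-10 ≤ -7 → i=2, swap data[2],data[3] → [-12, -8, -10, -6, -13, -5, -4, -1, 1, -7]
j=4: data[4]=-13 ≤ -7 → i=3, swap data[3],data[4] → [-12, -8, -10, -13, -6, -5, -4, -1, 1, -7]
j=5: data[5]=-5 > -7 → no swap
j=6: data[6]=-4 > -7 → no swap
j=7: data[7]=-1 > -7 → no swap
j=8: data[8]=1 > -7 → no swap
final swap data[4],data[9] → [-12, -8, -10, -13, -7, -5, -4, -1, 1, -6]; return 4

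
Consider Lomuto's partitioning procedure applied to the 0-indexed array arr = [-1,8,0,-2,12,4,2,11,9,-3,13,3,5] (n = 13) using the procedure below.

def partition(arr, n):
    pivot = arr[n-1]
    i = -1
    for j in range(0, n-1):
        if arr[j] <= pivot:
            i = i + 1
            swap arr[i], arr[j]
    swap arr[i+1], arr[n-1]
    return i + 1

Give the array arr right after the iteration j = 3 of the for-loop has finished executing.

[-1,0,-2,8,12,4,2,11,9,-3,13,3,5]

pivot=5, i=-1
j=0: -1≤5, i=0, swap(0,0) ⇒ [-1,8,0,-2,12,4,2,11,9,-3,13,3,5]
j=1: 8>5, skip
j=2: 0≤5, i=1, swap(1,2) ⇒ [-1,0,8,-2,12,4,2,11,9,-3,13,3,5]
j=3: -2≤5, i=2, swap(2,3) ⇒ [-1,0,-2,8,12,4,2,11,9,-3,13,3,5]
(after j=3) arr = [-1,0,-2,8,12,4,2,11,9,-3,13,3,5]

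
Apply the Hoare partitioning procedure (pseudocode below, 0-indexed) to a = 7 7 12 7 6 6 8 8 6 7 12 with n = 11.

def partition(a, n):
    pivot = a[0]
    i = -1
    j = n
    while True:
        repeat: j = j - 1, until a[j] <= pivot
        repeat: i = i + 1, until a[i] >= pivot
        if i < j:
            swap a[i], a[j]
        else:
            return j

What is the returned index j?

3

pivot=7
j stops at 9 (7), i stops at 0 (7); swap ⇒ 7 7 12 7 6 6 8 8 6 7 12
j stops at 8 (6), i stops at 1 (7); swap ⇒ 7 6 12 7 6 6 8 8 7 7 12
j stops at 5 (6), i stops at 2 (12); swap ⇒ 7 6 6 7 6 12 8 8 7 7 12
j stops at 4 (6), i stops at 3 (7); swap ⇒ 7 6 6 6 7 12 8 8 7 7 12
j stops at 3, i stops at 4; i≥j ⇒ return 3. a=7 6 6 6 7 12 8 8 7 7 12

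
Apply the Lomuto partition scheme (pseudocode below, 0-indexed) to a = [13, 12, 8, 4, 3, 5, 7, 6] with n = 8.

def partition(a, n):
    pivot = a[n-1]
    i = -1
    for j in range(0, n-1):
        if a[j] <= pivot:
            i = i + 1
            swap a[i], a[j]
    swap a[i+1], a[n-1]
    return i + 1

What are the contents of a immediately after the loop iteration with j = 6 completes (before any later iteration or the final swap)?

pivot=6, i=-1
j=0: 13>6, skip
j=1: 12>6, skip
j=2: 8>6, skip
j=3: 4≤6, i=0, swap(0,3) ⇒ [4, 12, 8, 13, 3, 5, 7, 6]
j=4: 3≤6, i=1, swap(1,4) ⇒ [4, 3, 8, 13, 12, 5, 7, 6]
j=5: 5≤6, i=2, swap(2,5) ⇒ [4, 3, 5, 13, 12, 8, 7, 6]
j=6: 7>6, skip
(after j=6) a = [4, 3, 5, 13, 12, 8, 7, 6]

[4, 3, 5, 13, 12, 8, 7, 6]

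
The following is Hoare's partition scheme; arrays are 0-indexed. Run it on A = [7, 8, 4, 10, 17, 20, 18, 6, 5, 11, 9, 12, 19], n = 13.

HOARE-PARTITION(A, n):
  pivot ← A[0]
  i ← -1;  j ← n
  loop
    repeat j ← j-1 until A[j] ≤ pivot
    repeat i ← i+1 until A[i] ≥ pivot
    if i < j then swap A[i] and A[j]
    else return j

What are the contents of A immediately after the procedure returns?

[5, 6, 4, 10, 17, 20, 18, 8, 7, 11, 9, 12, 19]

pivot = A[0] = 7; i = -1, j = 13
j→8 (A[8]=5≤7), i→0 (A[0]=7≥7); i<j, swap → [5, 8, 4, 10, 17, 20, 18, 6, 7, 11, 9, 12, 19]
j→7 (A[7]=6≤7), i→1 (A[1]=8≥7); i<j, swap → [5, 6, 4, 10, 17, 20, 18, 8, 7, 11, 9, 12, 19]
j→2, i→3; i≥j, return j=2. A = [5, 6, 4, 10, 17, 20, 18, 8, 7, 11, 9, 12, 19]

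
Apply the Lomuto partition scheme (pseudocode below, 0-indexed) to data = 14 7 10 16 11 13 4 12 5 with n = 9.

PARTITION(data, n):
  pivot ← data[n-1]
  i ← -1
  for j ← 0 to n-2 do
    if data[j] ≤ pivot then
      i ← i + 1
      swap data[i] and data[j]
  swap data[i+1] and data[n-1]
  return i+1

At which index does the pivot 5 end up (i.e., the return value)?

1

pivot = data[8] = 5; i = -1
j=0: data[0]=14 > 5 → no swap
j=1: data[1]=7 > 5 → no swap
j=2: data[2]=10 > 5 → no swap
j=3: data[3]=16 > 5 → no swap
j=4: data[4]=11 > 5 → no swap
j=5: data[5]=13 > 5 → no swap
j=6: data[6]=4 ≤ 5 → i=0, swap data[0],data[6] → 4 7 10 16 11 13 14 12 5
j=7: data[7]=12 > 5 → no swap
final swap data[1],data[8] → 4 5 10 16 11 13 14 12 7; return 1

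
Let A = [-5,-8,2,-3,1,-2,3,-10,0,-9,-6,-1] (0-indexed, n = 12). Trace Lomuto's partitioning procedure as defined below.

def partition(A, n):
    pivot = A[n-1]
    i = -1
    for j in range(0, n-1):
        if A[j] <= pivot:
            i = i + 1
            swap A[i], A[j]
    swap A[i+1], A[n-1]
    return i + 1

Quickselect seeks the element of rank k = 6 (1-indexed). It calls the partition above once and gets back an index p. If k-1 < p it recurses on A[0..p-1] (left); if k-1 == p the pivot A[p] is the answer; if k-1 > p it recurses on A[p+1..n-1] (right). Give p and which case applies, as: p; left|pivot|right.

7; left

pivot=-1, i=-1
j=0: -5≤-1, i=0, swap(0,0) ⇒ [-5,-8,2,-3,1,-2,3,-10,0,-9,-6,-1]
j=1: -8≤-1, i=1, swap(1,1) ⇒ [-5,-8,2,-3,1,-2,3,-10,0,-9,-6,-1]
j=2: 2>-1, skip
j=3: -3≤-1, i=2, swap(2,3) ⇒ [-5,-8,-3,2,1,-2,3,-10,0,-9,-6,-1]
j=4: 1>-1, skip
j=5: -2≤-1, i=3, swap(3,5) ⇒ [-5,-8,-3,-2,1,2,3,-10,0,-9,-6,-1]
j=6: 3>-1, skip
j=7: -10≤-1, i=4, swap(4,7) ⇒ [-5,-8,-3,-2,-10,2,3,1,0,-9,-6,-1]
j=8: 0>-1, skip
j=9: -9≤-1, i=5, swap(5,9) ⇒ [-5,-8,-3,-2,-10,-9,3,1,0,2,-6,-1]
j=10: -6≤-1, i=6, swap(6,10) ⇒ [-5,-8,-3,-2,-10,-9,-6,1,0,2,3,-1]
swap(7,11) ⇒ [-5,-8,-3,-2,-10,-9,-6,-1,0,2,3,1]; return 7
p = 7; k-1 = 5 < 7 ⇒ left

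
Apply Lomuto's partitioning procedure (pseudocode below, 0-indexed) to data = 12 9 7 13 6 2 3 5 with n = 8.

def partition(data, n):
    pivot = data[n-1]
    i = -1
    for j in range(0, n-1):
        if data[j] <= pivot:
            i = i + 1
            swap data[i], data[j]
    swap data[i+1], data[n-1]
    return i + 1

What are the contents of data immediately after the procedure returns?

pivot = data[7] = 5; i = -1
j=0: data[0]=12 > 5 → no swap
j=1: data[1]=9 > 5 → no swap
j=2: data[2]=7 > 5 → no swap
j=3: data[3]=13 > 5 → no swap
j=4: data[4]=6 > 5 → no swap
j=5: data[5]=2 ≤ 5 → i=0, swap data[0],data[5] → 2 9 7 13 6 12 3 5
j=6: data[6]=3 ≤ 5 → i=1, swap data[1],data[6] → 2 3 7 13 6 12 9 5
final swap data[2],data[7] → 2 3 5 13 6 12 9 7; return 2

2 3 5 13 6 12 9 7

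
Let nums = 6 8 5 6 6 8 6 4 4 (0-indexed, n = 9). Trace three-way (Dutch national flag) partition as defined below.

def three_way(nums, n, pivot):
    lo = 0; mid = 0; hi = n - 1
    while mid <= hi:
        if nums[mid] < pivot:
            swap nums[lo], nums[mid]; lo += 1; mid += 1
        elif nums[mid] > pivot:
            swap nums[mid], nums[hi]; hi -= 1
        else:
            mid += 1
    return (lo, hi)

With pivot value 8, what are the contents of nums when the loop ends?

pivot = 8; lo=0, mid=0, hi=8
nums[mid]=6<8: swap nums[0],nums[0]; lo=1,mid=1 → 6 8 5 6 6 8 6 4 4
nums[mid]=8=8: mid=2
nums[mid]=5<8: swap nums[1],nums[2]; lo=2,mid=3 → 6 5 8 6 6 8 6 4 4
nums[mid]=6<8: swap nums[2],nums[3]; lo=3,mid=4 → 6 5 6 8 6 8 6 4 4
nums[mid]=6<8: swap nums[3],nums[4]; lo=4,mid=5 → 6 5 6 6 8 8 6 4 4
nums[mid]=8=8: mid=6
nums[mid]=6<8: swap nums[4],nums[6]; lo=5,mid=7 → 6 5 6 6 6 8 8 4 4
nums[mid]=4<8: swap nums[5],nums[7]; lo=6,mid=8 → 6 5 6 6 6 4 8 8 4
nums[mid]=4<8: swap nums[6],nums[8]; lo=7,mid=9 → 6 5 6 6 6 4 4 8 8
end: lo=7, hi=8; nums = 6 5 6 6 6 4 4 8 8

6 5 6 6 6 4 4 8 8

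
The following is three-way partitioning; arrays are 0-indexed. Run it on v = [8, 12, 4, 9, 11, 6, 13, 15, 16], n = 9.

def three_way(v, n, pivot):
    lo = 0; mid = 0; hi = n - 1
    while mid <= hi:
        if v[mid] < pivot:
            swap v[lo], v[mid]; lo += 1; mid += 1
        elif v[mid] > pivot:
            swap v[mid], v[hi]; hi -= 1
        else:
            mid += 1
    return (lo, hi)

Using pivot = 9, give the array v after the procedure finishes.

[8, 6, 4, 9, 11, 13, 15, 16, 12]

pivot = 9; lo=0, mid=0, hi=8
v[mid]=8<9: swap v[0],v[0]; lo=1,mid=1 → [8, 12, 4, 9, 11, 6, 13, 15, 16]
v[mid]=12>9: swap v[1],v[8]; hi=7 → [8, 16, 4, 9, 11, 6, 13, 15, 12]
v[mid]=16>9: swap v[1],v[7]; hi=6 → [8, 15, 4, 9, 11, 6, 13, 16, 12]
v[mid]=15>9: swap v[1],v[6]; hi=5 → [8, 13, 4, 9, 11, 6, 15, 16, 12]
v[mid]=13>9: swap v[1],v[5]; hi=4 → [8, 6, 4, 9, 11, 13, 15, 16, 12]
v[mid]=6<9: swap v[1],v[1]; lo=2,mid=2 → [8, 6, 4, 9, 11, 13, 15, 16, 12]
v[mid]=4<9: swap v[2],v[2]; lo=3,mid=3 → [8, 6, 4, 9, 11, 13, 15, 16, 12]
v[mid]=9=9: mid=4
v[mid]=11>9: swap v[4],v[4]; hi=3 → [8, 6, 4, 9, 11, 13, 15, 16, 12]
end: lo=3, hi=3; v = [8, 6, 4, 9, 11, 13, 15, 16, 12]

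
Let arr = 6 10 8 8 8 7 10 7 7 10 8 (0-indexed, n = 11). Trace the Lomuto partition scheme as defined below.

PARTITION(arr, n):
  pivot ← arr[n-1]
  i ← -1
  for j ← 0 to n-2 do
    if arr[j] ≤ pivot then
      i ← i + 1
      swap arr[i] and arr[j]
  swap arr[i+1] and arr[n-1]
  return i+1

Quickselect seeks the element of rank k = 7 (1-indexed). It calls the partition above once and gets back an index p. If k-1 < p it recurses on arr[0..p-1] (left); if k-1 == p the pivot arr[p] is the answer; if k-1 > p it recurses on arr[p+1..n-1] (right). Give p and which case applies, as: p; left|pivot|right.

7; left

pivot=8, i=-1
j=0: 6≤8, i=0, swap(0,0) ⇒ 6 10 8 8 8 7 10 7 7 10 8
j=1: 10>8, skip
j=2: 8≤8, i=1, swap(1,2) ⇒ 6 8 10 8 8 7 10 7 7 10 8
j=3: 8≤8, i=2, swap(2,3) ⇒ 6 8 8 10 8 7 10 7 7 10 8
j=4: 8≤8, i=3, swap(3,4) ⇒ 6 8 8 8 10 7 10 7 7 10 8
j=5: 7≤8, i=4, swap(4,5) ⇒ 6 8 8 8 7 10 10 7 7 10 8
j=6: 10>8, skip
j=7: 7≤8, i=5, swap(5,7) ⇒ 6 8 8 8 7 7 10 10 7 10 8
j=8: 7≤8, i=6, swap(6,8) ⇒ 6 8 8 8 7 7 7 10 10 10 8
j=9: 10>8, skip
swap(7,10) ⇒ 6 8 8 8 7 7 7 8 10 10 10; return 7
p = 7; k-1 = 6 < 7 ⇒ left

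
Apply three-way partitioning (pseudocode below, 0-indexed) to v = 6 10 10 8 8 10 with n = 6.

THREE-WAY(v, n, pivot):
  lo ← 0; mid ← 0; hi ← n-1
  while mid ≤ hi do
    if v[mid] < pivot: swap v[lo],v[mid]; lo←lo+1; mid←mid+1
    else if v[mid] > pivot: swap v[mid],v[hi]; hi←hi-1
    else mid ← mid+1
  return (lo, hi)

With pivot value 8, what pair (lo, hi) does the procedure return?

(1, 2)

pivot = 8; lo=0, mid=0, hi=5
v[mid]=6<8: swap v[0],v[0]; lo=1,mid=1 → 6 10 10 8 8 10
v[mid]=10>8: swap v[1],v[5]; hi=4 → 6 10 10 8 8 10
v[mid]=10>8: swap v[1],v[4]; hi=3 → 6 8 10 8 10 10
v[mid]=8=8: mid=2
v[mid]=10>8: swap v[2],v[3]; hi=2 → 6 8 8 10 10 10
v[mid]=8=8: mid=3
end: lo=1, hi=2; v = 6 8 8 10 10 10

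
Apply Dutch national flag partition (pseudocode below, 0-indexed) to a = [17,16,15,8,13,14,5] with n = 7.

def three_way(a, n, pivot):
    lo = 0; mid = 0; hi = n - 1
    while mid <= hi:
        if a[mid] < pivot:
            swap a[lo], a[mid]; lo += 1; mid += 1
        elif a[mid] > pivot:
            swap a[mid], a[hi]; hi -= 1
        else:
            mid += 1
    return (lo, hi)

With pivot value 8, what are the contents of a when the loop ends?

pivot = 8; lo=0, mid=0, hi=6
a[mid]=17>8: swap a[0],a[6]; hi=5 → [5,16,15,8,13,14,17]
a[mid]=5<8: swap a[0],a[0]; lo=1,mid=1 → [5,16,15,8,13,14,17]
a[mid]=16>8: swap a[1],a[5]; hi=4 → [5,14,15,8,13,16,17]
a[mid]=14>8: swap a[1],a[4]; hi=3 → [5,13,15,8,14,16,17]
a[mid]=13>8: swap a[1],a[3]; hi=2 → [5,8,15,13,14,16,17]
a[mid]=8=8: mid=2
a[mid]=15>8: swap a[2],a[2]; hi=1 → [5,8,15,13,14,16,17]
end: lo=1, hi=1; a = [5,8,15,13,14,16,17]

[5,8,15,13,14,16,17]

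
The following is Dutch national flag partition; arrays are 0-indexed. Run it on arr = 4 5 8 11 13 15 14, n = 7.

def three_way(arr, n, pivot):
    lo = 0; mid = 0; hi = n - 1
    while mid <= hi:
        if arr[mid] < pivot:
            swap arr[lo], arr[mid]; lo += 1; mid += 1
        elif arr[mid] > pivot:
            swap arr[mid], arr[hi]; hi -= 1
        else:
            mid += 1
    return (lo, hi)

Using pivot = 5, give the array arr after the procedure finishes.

4 5 11 13 15 14 8

pivot = 5; lo=0, mid=0, hi=6
arr[mid]=4<5: swap arr[0],arr[0]; lo=1,mid=1 → 4 5 8 11 13 15 14
arr[mid]=5=5: mid=2
arr[mid]=8>5: swap arr[2],arr[6]; hi=5 → 4 5 14 11 13 15 8
arr[mid]=14>5: swap arr[2],arr[5]; hi=4 → 4 5 15 11 13 14 8
arr[mid]=15>5: swap arr[2],arr[4]; hi=3 → 4 5 13 11 15 14 8
arr[mid]=13>5: swap arr[2],arr[3]; hi=2 → 4 5 11 13 15 14 8
arr[mid]=11>5: swap arr[2],arr[2]; hi=1 → 4 5 11 13 15 14 8
end: lo=1, hi=1; arr = 4 5 11 13 15 14 8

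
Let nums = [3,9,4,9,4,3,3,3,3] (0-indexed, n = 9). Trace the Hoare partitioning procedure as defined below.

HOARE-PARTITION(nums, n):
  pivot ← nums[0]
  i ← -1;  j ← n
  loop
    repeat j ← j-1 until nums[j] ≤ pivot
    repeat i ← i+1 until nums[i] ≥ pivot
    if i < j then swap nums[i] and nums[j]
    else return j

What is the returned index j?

3

pivot=3
j stops at 8 (3), i stops at 0 (3); swap ⇒ [3,9,4,9,4,3,3,3,3]
j stops at 7 (3), i stops at 1 (9); swap ⇒ [3,3,4,9,4,3,3,9,3]
j stops at 6 (3), i stops at 2 (4); swap ⇒ [3,3,3,9,4,3,4,9,3]
j stops at 5 (3), i stops at 3 (9); swap ⇒ [3,3,3,3,4,9,4,9,3]
j stops at 3, i stops at 4; i≥j ⇒ return 3. nums=[3,3,3,3,4,9,4,9,3]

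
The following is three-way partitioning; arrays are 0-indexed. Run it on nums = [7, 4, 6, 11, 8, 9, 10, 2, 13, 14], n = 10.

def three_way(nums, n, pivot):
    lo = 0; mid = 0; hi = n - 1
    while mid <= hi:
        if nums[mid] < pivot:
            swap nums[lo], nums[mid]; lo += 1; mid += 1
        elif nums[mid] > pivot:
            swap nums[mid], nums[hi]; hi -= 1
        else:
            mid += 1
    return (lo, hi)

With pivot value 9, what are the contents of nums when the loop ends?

[7, 4, 6, 2, 8, 9, 10, 13, 14, 11]

pivot = 9; lo=0, mid=0, hi=9
nums[mid]=7<9: swap nums[0],nums[0]; lo=1,mid=1 → [7, 4, 6, 11, 8, 9, 10, 2, 13, 14]
nums[mid]=4<9: swap nums[1],nums[1]; lo=2,mid=2 → [7, 4, 6, 11, 8, 9, 10, 2, 13, 14]
nums[mid]=6<9: swap nums[2],nums[2]; lo=3,mid=3 → [7, 4, 6, 11, 8, 9, 10, 2, 13, 14]
nums[mid]=11>9: swap nums[3],nums[9]; hi=8 → [7, 4, 6, 14, 8, 9, 10, 2, 13, 11]
nums[mid]=14>9: swap nums[3],nums[8]; hi=7 → [7, 4, 6, 13, 8, 9, 10, 2, 14, 11]
nums[mid]=13>9: swap nums[3],nums[7]; hi=6 → [7, 4, 6, 2, 8, 9, 10, 13, 14, 11]
nums[mid]=2<9: swap nums[3],nums[3]; lo=4,mid=4 → [7, 4, 6, 2, 8, 9, 10, 13, 14, 11]
nums[mid]=8<9: swap nums[4],nums[4]; lo=5,mid=5 → [7, 4, 6, 2, 8, 9, 10, 13, 14, 11]
nums[mid]=9=9: mid=6
nums[mid]=10>9: swap nums[6],nums[6]; hi=5 → [7, 4, 6, 2, 8, 9, 10, 13, 14, 11]
end: lo=5, hi=5; nums = [7, 4, 6, 2, 8, 9, 10, 13, 14, 11]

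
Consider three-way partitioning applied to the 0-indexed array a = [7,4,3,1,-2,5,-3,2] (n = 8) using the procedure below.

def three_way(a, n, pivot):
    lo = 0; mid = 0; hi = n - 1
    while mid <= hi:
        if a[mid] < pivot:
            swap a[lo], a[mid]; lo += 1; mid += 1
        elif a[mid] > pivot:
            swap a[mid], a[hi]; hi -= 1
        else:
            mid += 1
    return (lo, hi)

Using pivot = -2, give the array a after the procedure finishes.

[-3,-2,1,3,5,4,2,7]

lo=0 mid=0 hi=7
7>-2: swap(0,7), hi=6 ⇒ [2,4,3,1,-2,5,-3,7]
2>-2: swap(0,6), hi=5 ⇒ [-3,4,3,1,-2,5,2,7]
-3<-2: swap(0,0), lo=1 mid=1 ⇒ [-3,4,3,1,-2,5,2,7]
4>-2: swap(1,5), hi=4 ⇒ [-3,5,3,1,-2,4,2,7]
5>-2: swap(1,4), hi=3 ⇒ [-3,-2,3,1,5,4,2,7]
-2=-2: mid=2
3>-2: swap(2,3), hi=2 ⇒ [-3,-2,1,3,5,4,2,7]
1>-2: swap(2,2), hi=1 ⇒ [-3,-2,1,3,5,4,2,7]
done. lo=1 hi=1; a=[-3,-2,1,3,5,4,2,7]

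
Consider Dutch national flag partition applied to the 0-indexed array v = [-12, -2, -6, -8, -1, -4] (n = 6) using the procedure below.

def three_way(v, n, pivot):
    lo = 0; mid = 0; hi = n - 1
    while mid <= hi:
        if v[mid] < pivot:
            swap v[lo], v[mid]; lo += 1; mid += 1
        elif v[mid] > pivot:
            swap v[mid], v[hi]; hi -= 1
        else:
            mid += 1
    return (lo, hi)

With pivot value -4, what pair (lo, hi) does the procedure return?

pivot = -4; lo=0, mid=0, hi=5
v[mid]=-12<-4: swap v[0],v[0]; lo=1,mid=1 → [-12, -2, -6, -8, -1, -4]
v[mid]=-2>-4: swap v[1],v[5]; hi=4 → [-12, -4, -6, -8, -1, -2]
v[mid]=-4=-4: mid=2
v[mid]=-6<-4: swap v[1],v[2]; lo=2,mid=3 → [-12, -6, -4, -8, -1, -2]
v[mid]=-8<-4: swap v[2],v[3]; lo=3,mid=4 → [-12, -6, -8, -4, -1, -2]
v[mid]=-1>-4: swap v[4],v[4]; hi=3 → [-12, -6, -8, -4, -1, -2]
end: lo=3, hi=3; v = [-12, -6, -8, -4, -1, -2]

(3, 3)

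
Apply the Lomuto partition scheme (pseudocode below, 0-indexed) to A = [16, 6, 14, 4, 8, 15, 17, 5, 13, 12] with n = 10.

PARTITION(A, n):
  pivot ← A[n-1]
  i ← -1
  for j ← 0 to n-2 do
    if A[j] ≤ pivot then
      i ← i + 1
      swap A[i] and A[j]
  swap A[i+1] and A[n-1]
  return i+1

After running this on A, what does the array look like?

[6, 4, 8, 5, 12, 15, 17, 16, 13, 14]

pivot = A[9] = 12; i = -1
j=0: A[0]=16 > 12 → no swap
j=1: A[1]=6 ≤ 12 → i=0, swap A[0],A[1] → [6, 16, 14, 4, 8, 15, 17, 5, 13, 12]
j=2: A[2]=14 > 12 → no swap
j=3: A[3]=4 ≤ 12 → i=1, swap A[1],A[3] → [6, 4, 14, 16, 8, 15, 17, 5, 13, 12]
j=4: A[4]=8 ≤ 12 → i=2, swap A[2],A[4] → [6, 4, 8, 16, 14, 15, 17, 5, 13, 12]
j=5: A[5]=15 > 12 → no swap
j=6: A[6]=17 > 12 → no swap
j=7: A[7]=5 ≤ 12 → i=3, swap A[3],A[7] → [6, 4, 8, 5, 14, 15, 17, 16, 13, 12]
j=8: A[8]=13 > 12 → no swap
final swap A[4],A[9] → [6, 4, 8, 5, 12, 15, 17, 16, 13, 14]; return 4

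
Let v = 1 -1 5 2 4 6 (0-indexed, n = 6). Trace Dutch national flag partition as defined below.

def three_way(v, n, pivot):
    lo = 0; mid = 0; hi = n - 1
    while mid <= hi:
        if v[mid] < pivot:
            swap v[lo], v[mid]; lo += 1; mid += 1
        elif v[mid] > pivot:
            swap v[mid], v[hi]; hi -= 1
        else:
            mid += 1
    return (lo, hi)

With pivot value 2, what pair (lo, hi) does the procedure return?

(2, 2)

pivot = 2; lo=0, mid=0, hi=5
v[mid]=1<2: swap v[0],v[0]; lo=1,mid=1 → 1 -1 5 2 4 6
v[mid]=-1<2: swap v[1],v[1]; lo=2,mid=2 → 1 -1 5 2 4 6
v[mid]=5>2: swap v[2],v[5]; hi=4 → 1 -1 6 2 4 5
v[mid]=6>2: swap v[2],v[4]; hi=3 → 1 -1 4 2 6 5
v[mid]=4>2: swap v[2],v[3]; hi=2 → 1 -1 2 4 6 5
v[mid]=2=2: mid=3
end: lo=2, hi=2; v = 1 -1 2 4 6 5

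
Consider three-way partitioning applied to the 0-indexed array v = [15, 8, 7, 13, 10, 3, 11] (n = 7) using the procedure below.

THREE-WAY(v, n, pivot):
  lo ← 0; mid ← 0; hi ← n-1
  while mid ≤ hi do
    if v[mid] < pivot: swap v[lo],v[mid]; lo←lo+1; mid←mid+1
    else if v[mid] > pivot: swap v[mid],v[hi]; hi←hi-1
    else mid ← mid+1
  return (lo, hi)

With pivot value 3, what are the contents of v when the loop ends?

pivot = 3; lo=0, mid=0, hi=6
v[mid]=15>3: swap v[0],v[6]; hi=5 → [11, 8, 7, 13, 10, 3, 15]
v[mid]=11>3: swap v[0],v[5]; hi=4 → [3, 8, 7, 13, 10, 11, 15]
v[mid]=3=3: mid=1
v[mid]=8>3: swap v[1],v[4]; hi=3 → [3, 10, 7, 13, 8, 11, 15]
v[mid]=10>3: swap v[1],v[3]; hi=2 → [3, 13, 7, 10, 8, 11, 15]
v[mid]=13>3: swap v[1],v[2]; hi=1 → [3, 7, 13, 10, 8, 11, 15]
v[mid]=7>3: swap v[1],v[1]; hi=0 → [3, 7, 13, 10, 8, 11, 15]
end: lo=0, hi=0; v = [3, 7, 13, 10, 8, 11, 15]

[3, 7, 13, 10, 8, 11, 15]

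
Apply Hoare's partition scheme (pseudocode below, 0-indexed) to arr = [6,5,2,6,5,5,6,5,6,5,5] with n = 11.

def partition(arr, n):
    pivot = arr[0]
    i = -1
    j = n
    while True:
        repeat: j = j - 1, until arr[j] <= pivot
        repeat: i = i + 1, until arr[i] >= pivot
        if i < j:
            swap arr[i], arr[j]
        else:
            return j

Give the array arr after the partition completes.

pivot=6
j stops at 10 (5), i stops at 0 (6); swap ⇒ [5,5,2,6,5,5,6,5,6,5,6]
j stops at 9 (5), i stops at 3 (6); swap ⇒ [5,5,2,5,5,5,6,5,6,6,6]
j stops at 8 (6), i stops at 6 (6); swap ⇒ [5,5,2,5,5,5,6,5,6,6,6]
j stops at 7, i stops at 8; i≥j ⇒ return 7. arr=[5,5,2,5,5,5,6,5,6,6,6]

[5,5,2,5,5,5,6,5,6,6,6]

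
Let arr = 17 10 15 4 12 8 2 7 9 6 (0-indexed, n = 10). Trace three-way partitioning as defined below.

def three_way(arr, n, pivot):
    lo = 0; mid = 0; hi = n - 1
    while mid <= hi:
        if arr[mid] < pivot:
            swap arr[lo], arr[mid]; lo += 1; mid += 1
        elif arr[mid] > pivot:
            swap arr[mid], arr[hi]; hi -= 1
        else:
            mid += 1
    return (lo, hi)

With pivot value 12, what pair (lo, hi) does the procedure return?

(7, 7)

pivot = 12; lo=0, mid=0, hi=9
arr[mid]=17>12: swap arr[0],arr[9]; hi=8 → 6 10 15 4 12 8 2 7 9 17
arr[mid]=6<12: swap arr[0],arr[0]; lo=1,mid=1 → 6 10 15 4 12 8 2 7 9 17
arr[mid]=10<12: swap arr[1],arr[1]; lo=2,mid=2 → 6 10 15 4 12 8 2 7 9 17
arr[mid]=15>12: swap arr[2],arr[8]; hi=7 → 6 10 9 4 12 8 2 7 15 17
arr[mid]=9<12: swap arr[2],arr[2]; lo=3,mid=3 → 6 10 9 4 12 8 2 7 15 17
arr[mid]=4<12: swap arr[3],arr[3]; lo=4,mid=4 → 6 10 9 4 12 8 2 7 15 17
arr[mid]=12=12: mid=5
arr[mid]=8<12: swap arr[4],arr[5]; lo=5,mid=6 → 6 10 9 4 8 12 2 7 15 17
arr[mid]=2<12: swap arr[5],arr[6]; lo=6,mid=7 → 6 10 9 4 8 2 12 7 15 17
arr[mid]=7<12: swap arr[6],arr[7]; lo=7,mid=8 → 6 10 9 4 8 2 7 12 15 17
end: lo=7, hi=7; arr = 6 10 9 4 8 2 7 12 15 17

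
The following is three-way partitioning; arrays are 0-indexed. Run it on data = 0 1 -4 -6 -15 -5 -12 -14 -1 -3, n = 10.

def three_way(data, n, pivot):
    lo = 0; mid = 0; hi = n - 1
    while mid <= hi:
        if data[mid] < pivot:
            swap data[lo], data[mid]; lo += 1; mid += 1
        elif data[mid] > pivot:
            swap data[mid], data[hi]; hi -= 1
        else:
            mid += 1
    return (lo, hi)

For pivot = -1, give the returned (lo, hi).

(7, 7)

pivot = -1; lo=0, mid=0, hi=9
data[mid]=0>-1: swap data[0],data[9]; hi=8 → -3 1 -4 -6 -15 -5 -12 -14 -1 0
data[mid]=-3<-1: swap data[0],data[0]; lo=1,mid=1 → -3 1 -4 -6 -15 -5 -12 -14 -1 0
data[mid]=1>-1: swap data[1],data[8]; hi=7 → -3 -1 -4 -6 -15 -5 -12 -14 1 0
data[mid]=-1=-1: mid=2
data[mid]=-4<-1: swap data[1],data[2]; lo=2,mid=3 → -3 -4 -1 -6 -15 -5 -12 -14 1 0
data[mid]=-6<-1: swap data[2],data[3]; lo=3,mid=4 → -3 -4 -6 -1 -15 -5 -12 -14 1 0
data[mid]=-15<-1: swap data[3],data[4]; lo=4,mid=5 → -3 -4 -6 -15 -1 -5 -12 -14 1 0
data[mid]=-5<-1: swap data[4],data[5]; lo=5,mid=6 → -3 -4 -6 -15 -5 -1 -12 -14 1 0
data[mid]=-12<-1: swap data[5],data[6]; lo=6,mid=7 → -3 -4 -6 -15 -5 -12 -1 -14 1 0
data[mid]=-14<-1: swap data[6],data[7]; lo=7,mid=8 → -3 -4 -6 -15 -5 -12 -14 -1 1 0
end: lo=7, hi=7; data = -3 -4 -6 -15 -5 -12 -14 -1 1 0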